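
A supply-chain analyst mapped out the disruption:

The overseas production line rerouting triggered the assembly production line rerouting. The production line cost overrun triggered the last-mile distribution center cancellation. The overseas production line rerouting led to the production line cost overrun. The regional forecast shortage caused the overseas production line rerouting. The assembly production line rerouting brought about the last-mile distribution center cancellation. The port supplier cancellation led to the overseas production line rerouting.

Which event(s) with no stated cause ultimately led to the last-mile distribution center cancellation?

Tracing upstream from the last-mile distribution center cancellation: the last-mile distribution center cancellation ← the production line cost overrun ← the overseas production line rerouting ← the regional forecast shortage.
A separate upstream branch: the last-mile distribution center cancellation ← the production line cost overrun ← the overseas production line rerouting ← the port supplier cancellation.
Each of those chain origins has no stated cause.

the port supplier cancellation, the regional forecast shortage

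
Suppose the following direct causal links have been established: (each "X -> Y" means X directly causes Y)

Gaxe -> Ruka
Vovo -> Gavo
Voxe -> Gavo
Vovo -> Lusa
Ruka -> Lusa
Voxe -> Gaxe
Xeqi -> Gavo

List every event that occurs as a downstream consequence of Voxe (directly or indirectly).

Direct effects: Gavo, Gaxe.
2 steps out: Ruka.
3 steps out: Lusa.
Not reachable from it: Xeqi, Vovo.

Gavo, Gaxe, Lusa, Ruka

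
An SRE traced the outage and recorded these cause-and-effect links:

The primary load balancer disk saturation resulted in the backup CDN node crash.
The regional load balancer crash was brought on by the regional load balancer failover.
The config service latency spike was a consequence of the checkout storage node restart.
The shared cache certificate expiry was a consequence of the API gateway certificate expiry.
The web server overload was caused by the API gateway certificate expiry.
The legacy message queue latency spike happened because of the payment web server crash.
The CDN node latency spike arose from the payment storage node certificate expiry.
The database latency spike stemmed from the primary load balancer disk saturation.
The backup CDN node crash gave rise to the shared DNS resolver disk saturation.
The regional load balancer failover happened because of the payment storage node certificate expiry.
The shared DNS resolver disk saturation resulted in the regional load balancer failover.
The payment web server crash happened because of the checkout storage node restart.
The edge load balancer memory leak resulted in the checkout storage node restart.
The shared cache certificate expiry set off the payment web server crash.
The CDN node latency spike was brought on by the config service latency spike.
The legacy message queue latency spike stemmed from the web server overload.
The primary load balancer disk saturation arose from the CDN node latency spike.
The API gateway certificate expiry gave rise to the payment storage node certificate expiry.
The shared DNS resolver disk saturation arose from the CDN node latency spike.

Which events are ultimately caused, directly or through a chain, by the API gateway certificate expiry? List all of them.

Direct effects: the payment storage node certificate expiry, the web server overload, the shared cache certificate expiry.
2 steps out: the CDN node latency spike, the payment web server crash, the regional load balancer failover, the legacy message queue latency spike.
3 steps out: the primary load balancer disk saturation, the shared DNS resolver disk saturation, the regional load balancer crash.
4 steps out: the backup CDN node crash, the database latency spike.
Not reachable from it: the edge load balancer memory leak, the checkout storage node restart, the config service latency spike.

the CDN node latency spike, the backup CDN node crash, the database latency spike, the legacy message queue latency spike, the payment storage node certificate expiry, the payment web server crash, the primary load balancer disk saturation, the regional load balancer crash, the regional load balancer failover, the shared DNS resolver disk saturation, the shared cache certificate expiry, the web server overload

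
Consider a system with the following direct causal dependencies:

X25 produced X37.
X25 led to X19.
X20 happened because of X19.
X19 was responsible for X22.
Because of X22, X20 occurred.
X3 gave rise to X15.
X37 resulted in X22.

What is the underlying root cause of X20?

Tracing upstream from X20: X20 ← X19 ← X25.
X25 has no stated cause, so it is the root.

X25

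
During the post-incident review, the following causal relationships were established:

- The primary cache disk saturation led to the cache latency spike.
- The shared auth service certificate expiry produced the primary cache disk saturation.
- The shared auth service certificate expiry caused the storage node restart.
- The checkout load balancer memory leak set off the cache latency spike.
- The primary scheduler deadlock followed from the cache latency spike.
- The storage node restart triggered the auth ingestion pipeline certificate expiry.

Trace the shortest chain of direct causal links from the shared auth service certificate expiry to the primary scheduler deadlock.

the shared auth service certificate expiry → the primary cache disk saturation
the primary cache disk saturation → the cache latency spike
the cache latency spike → the primary scheduler deadlock
Length: 3 steps.

the shared auth service certificate expiry → the primary cache disk saturation → the cache latency spike → the primary scheduler deadlock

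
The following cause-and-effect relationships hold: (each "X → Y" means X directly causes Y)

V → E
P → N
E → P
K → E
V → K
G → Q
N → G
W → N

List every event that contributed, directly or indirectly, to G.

E, K, N, P, V, W

Immediate cause of G: N.
Further upstream: V, K, E, P, W.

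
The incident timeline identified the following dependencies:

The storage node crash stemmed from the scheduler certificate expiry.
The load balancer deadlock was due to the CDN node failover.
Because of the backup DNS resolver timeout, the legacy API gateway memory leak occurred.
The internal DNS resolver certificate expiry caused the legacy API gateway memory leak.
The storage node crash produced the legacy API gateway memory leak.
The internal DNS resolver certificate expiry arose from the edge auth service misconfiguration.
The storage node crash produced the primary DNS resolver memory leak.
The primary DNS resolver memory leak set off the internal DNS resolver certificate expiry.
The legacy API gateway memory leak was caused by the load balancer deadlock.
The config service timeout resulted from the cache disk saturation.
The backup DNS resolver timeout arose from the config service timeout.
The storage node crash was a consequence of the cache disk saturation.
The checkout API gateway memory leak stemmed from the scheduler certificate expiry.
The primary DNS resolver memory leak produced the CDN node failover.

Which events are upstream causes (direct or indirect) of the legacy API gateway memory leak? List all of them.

the CDN node failover, the backup DNS resolver timeout, the cache disk saturation, the config service timeout, the edge auth service misconfiguration, the internal DNS resolver certificate expiry, the load balancer deadlock, the primary DNS resolver memory leak, the scheduler certificate expiry, the storage node crash

Immediate causes of the legacy API gateway memory leak: the storage node crash, the load balancer deadlock, the internal DNS resolver certificate expiry, the backup DNS resolver timeout.
Further upstream: the cache disk saturation, the scheduler certificate expiry, the config service timeout, the primary DNS resolver memory leak, the CDN node failover, the edge auth service misconfiguration.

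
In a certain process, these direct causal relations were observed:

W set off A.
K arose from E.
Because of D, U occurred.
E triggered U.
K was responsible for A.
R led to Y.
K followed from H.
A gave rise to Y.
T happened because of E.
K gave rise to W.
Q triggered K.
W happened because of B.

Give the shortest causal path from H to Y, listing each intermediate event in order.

H → K → A → Y

H → K
K → A
A → Y
Length: 3 steps.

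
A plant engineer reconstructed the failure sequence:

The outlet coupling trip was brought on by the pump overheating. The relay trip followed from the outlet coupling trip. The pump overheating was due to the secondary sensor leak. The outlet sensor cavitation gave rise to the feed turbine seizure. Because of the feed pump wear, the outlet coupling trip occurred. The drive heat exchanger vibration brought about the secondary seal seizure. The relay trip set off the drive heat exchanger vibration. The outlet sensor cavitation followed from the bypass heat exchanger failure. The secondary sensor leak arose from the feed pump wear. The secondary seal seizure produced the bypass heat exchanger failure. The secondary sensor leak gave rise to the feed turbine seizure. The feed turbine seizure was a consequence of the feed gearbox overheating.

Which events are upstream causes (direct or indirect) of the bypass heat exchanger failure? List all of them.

Immediate cause of the bypass heat exchanger failure: the secondary seal seizure.
Further upstream: the feed pump wear, the secondary sensor leak, the pump overheating, the outlet coupling trip, the relay trip, the drive heat exchanger vibration.

the drive heat exchanger vibration, the feed pump wear, the outlet coupling trip, the pump overheating, the relay trip, the secondary seal seizure, the secondary sensor leak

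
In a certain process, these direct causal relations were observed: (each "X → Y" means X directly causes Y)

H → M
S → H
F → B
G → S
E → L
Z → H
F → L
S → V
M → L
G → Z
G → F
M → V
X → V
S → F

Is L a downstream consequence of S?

There is a causal chain: S → F → L.

Yes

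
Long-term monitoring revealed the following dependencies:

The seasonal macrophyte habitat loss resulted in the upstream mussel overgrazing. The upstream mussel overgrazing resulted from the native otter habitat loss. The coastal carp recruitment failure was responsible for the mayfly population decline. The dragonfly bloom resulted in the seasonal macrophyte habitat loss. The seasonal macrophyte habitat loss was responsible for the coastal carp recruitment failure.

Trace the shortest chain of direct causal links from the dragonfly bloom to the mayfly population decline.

the dragonfly bloom → the seasonal macrophyte habitat loss
the seasonal macrophyte habitat loss → the coastal carp recruitment failure
the coastal carp recruitment failure → the mayfly population decline
Length: 3 steps.

the dragonfly bloom → the seasonal macrophyte habitat loss → the coastal carp recruitment failure → the mayfly population decline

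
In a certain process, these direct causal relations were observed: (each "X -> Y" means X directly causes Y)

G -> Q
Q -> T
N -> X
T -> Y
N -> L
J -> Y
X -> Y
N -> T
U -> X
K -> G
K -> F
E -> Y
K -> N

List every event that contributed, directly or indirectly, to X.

K, N, U

Immediate causes of X: N, U.
Further upstream: K.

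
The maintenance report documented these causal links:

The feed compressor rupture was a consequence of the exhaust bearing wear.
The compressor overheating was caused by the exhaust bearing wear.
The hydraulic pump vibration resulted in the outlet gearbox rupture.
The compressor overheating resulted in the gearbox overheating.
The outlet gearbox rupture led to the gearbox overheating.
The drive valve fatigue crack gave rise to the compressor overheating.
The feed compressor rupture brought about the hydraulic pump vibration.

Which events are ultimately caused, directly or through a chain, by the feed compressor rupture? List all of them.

the gearbox overheating, the hydraulic pump vibration, the outlet gearbox rupture

Direct effects: the hydraulic pump vibration.
2 steps out: the outlet gearbox rupture.
3 steps out: the gearbox overheating.
Not reachable from it: the exhaust bearing wear, the compressor overheating, the drive valve fatigue crack.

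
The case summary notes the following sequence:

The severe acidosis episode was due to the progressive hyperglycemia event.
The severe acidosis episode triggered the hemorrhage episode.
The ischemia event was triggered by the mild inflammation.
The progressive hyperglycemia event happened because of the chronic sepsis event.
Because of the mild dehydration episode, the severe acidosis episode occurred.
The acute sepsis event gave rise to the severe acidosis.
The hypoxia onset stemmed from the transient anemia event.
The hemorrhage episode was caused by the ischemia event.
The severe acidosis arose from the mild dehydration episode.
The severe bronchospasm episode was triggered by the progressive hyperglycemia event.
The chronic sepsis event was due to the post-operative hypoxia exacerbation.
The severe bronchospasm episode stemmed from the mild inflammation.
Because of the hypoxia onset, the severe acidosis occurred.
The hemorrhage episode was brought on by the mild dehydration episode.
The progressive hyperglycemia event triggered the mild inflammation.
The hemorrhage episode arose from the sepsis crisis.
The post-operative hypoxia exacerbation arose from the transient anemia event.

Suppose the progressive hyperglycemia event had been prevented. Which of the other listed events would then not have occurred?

the ischemia event, the mild inflammation, the severe bronchospasm episode

Downstream of the progressive hyperglycemia event: the mild inflammation, the severe bronchospasm episode, the ischemia event, the severe acidosis episode, the hemorrhage episode.
Of those, still caused via another path: the severe acidosis episode, the hemorrhage episode.
The remainder have no surviving cause.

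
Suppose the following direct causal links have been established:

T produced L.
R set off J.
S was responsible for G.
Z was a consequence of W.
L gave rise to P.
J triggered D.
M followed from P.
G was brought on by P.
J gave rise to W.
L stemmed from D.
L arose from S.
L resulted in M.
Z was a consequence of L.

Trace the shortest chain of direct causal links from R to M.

R → J
J → D
D → L
L → M
Length: 4 steps.

R → J → D → L → M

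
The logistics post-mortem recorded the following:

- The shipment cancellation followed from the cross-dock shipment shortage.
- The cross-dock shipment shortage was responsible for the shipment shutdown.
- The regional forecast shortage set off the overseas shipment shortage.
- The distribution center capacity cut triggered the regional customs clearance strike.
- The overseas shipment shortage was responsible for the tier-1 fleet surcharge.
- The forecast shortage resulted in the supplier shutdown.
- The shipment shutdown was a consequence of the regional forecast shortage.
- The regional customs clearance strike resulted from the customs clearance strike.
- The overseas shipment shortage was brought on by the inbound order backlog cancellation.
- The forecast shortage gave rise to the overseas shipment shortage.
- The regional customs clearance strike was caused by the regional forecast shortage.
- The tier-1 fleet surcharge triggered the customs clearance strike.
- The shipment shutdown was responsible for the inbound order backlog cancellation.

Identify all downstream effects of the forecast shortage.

Direct effects: the supplier shutdown, the overseas shipment shortage.
2 steps out: the tier-1 fleet surcharge.
3 steps out: the customs clearance strike.
4 steps out: the regional customs clearance strike.
Not reachable from it: the cross-dock shipment shortage, the shipment cancellation, the regional forecast shortage, the shipment shutdown, the inbound order backlog cancellation, the distribution center capacity cut.

the customs clearance strike, the overseas shipment shortage, the regional customs clearance strike, the supplier shutdown, the tier-1 fleet surcharge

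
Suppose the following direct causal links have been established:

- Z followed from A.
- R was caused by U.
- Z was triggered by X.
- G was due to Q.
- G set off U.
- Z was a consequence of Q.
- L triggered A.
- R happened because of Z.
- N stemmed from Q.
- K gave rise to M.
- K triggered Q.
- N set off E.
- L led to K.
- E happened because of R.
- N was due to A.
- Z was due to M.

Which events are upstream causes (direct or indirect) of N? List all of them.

Immediate causes of N: A, Q.
Further upstream: L, K.

A, K, L, Q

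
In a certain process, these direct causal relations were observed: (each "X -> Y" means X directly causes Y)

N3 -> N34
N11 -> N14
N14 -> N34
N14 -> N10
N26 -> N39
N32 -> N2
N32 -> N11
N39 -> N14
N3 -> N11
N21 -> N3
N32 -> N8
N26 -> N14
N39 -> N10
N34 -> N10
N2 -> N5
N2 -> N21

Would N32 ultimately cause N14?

There is a causal chain: N32 → N11 → N14.

Yes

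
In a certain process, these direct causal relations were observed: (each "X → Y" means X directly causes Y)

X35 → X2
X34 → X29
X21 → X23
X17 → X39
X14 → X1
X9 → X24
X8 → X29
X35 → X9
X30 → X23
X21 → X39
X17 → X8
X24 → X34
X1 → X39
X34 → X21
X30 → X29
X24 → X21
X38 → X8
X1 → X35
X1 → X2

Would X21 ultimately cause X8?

No

X21 leads to X39, X23; X8 is not among them.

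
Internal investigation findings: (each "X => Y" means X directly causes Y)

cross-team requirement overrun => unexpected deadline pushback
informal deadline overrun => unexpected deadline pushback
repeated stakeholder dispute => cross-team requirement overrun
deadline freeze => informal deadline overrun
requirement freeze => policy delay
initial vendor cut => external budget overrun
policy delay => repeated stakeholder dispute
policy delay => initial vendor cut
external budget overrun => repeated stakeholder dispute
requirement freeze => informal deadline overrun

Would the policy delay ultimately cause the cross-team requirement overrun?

Yes

There is a causal chain: the policy delay → the repeated stakeholder dispute → the cross-team requirement overrun.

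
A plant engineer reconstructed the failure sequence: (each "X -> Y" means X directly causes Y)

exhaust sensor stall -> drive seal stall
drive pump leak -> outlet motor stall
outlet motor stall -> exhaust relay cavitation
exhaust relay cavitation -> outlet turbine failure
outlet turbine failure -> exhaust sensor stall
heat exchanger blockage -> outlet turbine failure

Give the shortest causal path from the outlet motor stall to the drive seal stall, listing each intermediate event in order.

the outlet motor stall → the exhaust relay cavitation
the exhaust relay cavitation → the outlet turbine failure
the outlet turbine failure → the exhaust sensor stall
the exhaust sensor stall → the drive seal stall
Length: 4 steps.

the outlet motor stall → the exhaust relay cavitation → the outlet turbine failure → the exhaust sensor stall → the drive seal stall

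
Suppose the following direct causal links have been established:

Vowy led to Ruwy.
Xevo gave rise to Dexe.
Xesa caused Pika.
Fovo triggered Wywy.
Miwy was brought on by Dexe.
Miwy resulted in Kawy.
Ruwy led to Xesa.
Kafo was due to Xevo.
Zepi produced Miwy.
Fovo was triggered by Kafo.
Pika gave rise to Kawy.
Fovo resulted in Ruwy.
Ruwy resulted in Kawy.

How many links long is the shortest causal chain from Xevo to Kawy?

3

Shortest chain: Xevo → Dexe → Miwy → Kawy.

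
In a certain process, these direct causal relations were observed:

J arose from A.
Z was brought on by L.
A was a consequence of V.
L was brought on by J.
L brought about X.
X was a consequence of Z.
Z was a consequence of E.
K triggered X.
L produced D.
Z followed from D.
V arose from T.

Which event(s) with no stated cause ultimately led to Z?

E, T

Tracing upstream from Z: Z ← L ← J ← A ← V ← T.
A separate upstream branch: Z ← E.
Each of those chain origins has no stated cause.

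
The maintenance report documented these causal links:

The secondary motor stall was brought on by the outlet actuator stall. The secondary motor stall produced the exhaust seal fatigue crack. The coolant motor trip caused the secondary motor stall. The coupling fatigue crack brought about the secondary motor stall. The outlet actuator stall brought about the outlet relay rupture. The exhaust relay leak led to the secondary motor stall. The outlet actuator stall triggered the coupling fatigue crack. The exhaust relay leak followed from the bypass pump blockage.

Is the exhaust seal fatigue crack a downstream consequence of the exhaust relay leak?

Yes

There is a causal chain: the exhaust relay leak → the secondary motor stall → the exhaust seal fatigue crack.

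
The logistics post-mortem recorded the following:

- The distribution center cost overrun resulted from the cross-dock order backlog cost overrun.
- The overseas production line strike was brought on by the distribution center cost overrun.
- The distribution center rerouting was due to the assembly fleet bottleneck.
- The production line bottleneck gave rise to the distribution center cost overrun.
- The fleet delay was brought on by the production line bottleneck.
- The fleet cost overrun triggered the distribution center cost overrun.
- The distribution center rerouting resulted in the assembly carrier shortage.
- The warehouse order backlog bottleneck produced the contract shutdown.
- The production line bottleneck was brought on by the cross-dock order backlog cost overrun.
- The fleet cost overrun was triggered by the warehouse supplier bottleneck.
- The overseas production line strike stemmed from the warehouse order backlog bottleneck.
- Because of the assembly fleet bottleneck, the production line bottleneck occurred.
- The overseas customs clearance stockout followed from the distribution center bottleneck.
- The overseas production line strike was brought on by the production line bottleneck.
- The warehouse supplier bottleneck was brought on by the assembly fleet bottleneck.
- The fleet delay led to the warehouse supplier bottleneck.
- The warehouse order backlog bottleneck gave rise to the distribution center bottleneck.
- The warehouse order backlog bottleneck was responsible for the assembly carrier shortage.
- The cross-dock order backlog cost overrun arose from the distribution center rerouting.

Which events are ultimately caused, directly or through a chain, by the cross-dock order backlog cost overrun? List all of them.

the distribution center cost overrun, the fleet cost overrun, the fleet delay, the overseas production line strike, the production line bottleneck, the warehouse supplier bottleneck

Direct effects: the production line bottleneck, the distribution center cost overrun.
2 steps out: the fleet delay, the overseas production line strike.
3 steps out: the warehouse supplier bottleneck.
4 steps out: the fleet cost overrun.
Not reachable from it: the warehouse order backlog bottleneck, the contract shutdown, the assembly fleet bottleneck, the distribution center bottleneck, the distribution center rerouting, the assembly carrier shortage, the overseas customs clearance stockout.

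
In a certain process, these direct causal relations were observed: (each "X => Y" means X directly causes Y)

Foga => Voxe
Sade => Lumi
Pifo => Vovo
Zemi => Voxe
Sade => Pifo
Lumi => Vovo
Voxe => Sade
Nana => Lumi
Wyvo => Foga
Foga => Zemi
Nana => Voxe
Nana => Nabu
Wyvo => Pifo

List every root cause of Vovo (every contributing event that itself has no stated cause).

Nana, Wyvo

Tracing upstream from Vovo: Vovo ← Pifo ← Wyvo.
A separate upstream branch: Vovo ← Lumi ← Nana.
Each of those chain origins has no stated cause.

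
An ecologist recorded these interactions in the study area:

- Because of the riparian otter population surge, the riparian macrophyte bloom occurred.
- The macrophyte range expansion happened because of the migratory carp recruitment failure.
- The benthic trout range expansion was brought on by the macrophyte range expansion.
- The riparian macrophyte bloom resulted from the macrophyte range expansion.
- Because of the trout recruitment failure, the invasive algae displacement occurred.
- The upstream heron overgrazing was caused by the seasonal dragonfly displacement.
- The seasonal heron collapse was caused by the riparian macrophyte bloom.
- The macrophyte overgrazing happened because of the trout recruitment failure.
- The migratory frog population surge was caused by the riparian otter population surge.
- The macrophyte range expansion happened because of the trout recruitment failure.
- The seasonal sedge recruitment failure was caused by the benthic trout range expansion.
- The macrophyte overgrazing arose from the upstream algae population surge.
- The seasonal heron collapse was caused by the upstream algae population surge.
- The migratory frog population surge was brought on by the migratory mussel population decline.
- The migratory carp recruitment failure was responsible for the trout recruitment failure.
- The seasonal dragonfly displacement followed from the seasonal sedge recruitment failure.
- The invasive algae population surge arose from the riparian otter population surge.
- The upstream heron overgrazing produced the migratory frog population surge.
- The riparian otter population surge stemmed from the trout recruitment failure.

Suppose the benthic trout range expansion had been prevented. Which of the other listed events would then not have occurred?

the seasonal dragonfly displacement, the seasonal sedge recruitment failure, the upstream heron overgrazing

Downstream of the benthic trout range expansion: the seasonal sedge recruitment failure, the seasonal dragonfly displacement, the upstream heron overgrazing, the migratory frog population surge.
Of those, still caused via another path: the migratory frog population surge.
The remainder have no surviving cause.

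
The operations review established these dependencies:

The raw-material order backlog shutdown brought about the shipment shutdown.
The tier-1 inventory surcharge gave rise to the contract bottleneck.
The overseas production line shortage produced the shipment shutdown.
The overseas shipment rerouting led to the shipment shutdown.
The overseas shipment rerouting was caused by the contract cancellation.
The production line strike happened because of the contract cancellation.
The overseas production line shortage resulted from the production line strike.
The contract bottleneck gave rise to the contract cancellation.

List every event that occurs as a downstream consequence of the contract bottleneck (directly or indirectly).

Direct effects: the contract cancellation.
2 steps out: the production line strike, the overseas shipment rerouting.
3 steps out: the overseas production line shortage, the shipment shutdown.
Not reachable from it: the tier-1 inventory surcharge, the raw-material order backlog shutdown.

the contract cancellation, the overseas production line shortage, the overseas shipment rerouting, the production line strike, the shipment shutdown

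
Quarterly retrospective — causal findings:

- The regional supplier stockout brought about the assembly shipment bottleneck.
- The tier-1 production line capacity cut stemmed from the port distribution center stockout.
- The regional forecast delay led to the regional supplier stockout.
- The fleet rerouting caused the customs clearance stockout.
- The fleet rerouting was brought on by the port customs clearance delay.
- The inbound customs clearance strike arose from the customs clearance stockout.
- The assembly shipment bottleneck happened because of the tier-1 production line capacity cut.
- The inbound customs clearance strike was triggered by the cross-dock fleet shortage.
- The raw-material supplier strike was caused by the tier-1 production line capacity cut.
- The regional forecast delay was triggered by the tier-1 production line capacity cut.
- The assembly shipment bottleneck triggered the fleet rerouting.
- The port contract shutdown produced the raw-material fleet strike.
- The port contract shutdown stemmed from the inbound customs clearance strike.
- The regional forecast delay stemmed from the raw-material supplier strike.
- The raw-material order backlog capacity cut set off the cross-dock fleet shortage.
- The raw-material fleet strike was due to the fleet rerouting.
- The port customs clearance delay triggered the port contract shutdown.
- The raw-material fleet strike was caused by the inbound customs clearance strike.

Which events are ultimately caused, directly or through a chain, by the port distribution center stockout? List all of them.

Direct effects: the tier-1 production line capacity cut.
2 steps out: the raw-material supplier strike, the regional forecast delay, the assembly shipment bottleneck.
3 steps out: the regional supplier stockout, the fleet rerouting.
4 steps out: the customs clearance stockout, the raw-material fleet strike.
5 steps out: the inbound customs clearance strike.
6 steps out: the port contract shutdown.
Not reachable from it: the raw-material order backlog capacity cut, the port customs clearance delay, the cross-dock fleet shortage.

the assembly shipment bottleneck, the customs clearance stockout, the fleet rerouting, the inbound customs clearance strike, the port contract shutdown, the raw-material fleet strike, the raw-material supplier strike, the regional forecast delay, the regional supplier stockout, the tier-1 production line capacity cut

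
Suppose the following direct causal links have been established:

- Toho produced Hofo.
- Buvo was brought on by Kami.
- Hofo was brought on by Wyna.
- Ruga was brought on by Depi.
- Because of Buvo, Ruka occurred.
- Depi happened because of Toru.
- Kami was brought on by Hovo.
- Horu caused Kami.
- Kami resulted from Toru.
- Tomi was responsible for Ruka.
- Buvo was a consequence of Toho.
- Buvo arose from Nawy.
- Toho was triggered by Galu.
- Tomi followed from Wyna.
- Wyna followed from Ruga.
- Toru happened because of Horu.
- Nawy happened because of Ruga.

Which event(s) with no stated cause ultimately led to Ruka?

Galu, Horu, Hovo

Tracing upstream from Ruka: Ruka ← Buvo ← Kami ← Hovo.
A separate upstream branch: Ruka ← Buvo ← Kami ← Horu.
A separate upstream branch: Ruka ← Buvo ← Toho ← Galu.
Each of those chain origins has no stated cause.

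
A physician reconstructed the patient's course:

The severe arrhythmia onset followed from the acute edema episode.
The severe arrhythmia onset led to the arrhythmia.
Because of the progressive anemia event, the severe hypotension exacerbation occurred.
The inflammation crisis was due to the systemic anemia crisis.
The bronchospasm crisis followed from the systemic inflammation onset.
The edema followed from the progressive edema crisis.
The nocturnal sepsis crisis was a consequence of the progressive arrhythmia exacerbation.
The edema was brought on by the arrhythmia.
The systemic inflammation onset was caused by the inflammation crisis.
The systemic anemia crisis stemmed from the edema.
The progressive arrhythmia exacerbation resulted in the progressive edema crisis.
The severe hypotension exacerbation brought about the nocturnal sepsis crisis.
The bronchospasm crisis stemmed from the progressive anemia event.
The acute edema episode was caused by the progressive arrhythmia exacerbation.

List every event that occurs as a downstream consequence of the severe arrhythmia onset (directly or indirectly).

the arrhythmia, the bronchospasm crisis, the edema, the inflammation crisis, the systemic anemia crisis, the systemic inflammation onset

Direct effects: the arrhythmia.
2 steps out: the edema.
3 steps out: the systemic anemia crisis.
4 steps out: the inflammation crisis.
5 steps out: the systemic inflammation onset.
6 steps out: the bronchospasm crisis.
Not reachable from it: the progressive arrhythmia exacerbation, the progressive edema crisis, the acute edema episode, the progressive anemia event, the severe hypotension exacerbation, the nocturnal sepsis crisis.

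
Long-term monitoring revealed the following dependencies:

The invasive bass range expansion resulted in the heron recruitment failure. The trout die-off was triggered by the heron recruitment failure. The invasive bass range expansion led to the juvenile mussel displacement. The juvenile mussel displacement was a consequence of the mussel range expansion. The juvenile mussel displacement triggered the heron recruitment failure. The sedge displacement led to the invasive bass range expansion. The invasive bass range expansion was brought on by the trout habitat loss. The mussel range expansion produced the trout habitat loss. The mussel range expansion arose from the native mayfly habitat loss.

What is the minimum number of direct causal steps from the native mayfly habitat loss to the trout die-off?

4

Shortest chain: the native mayfly habitat loss → the mussel range expansion → the juvenile mussel displacement → the heron recruitment failure → the trout die-off.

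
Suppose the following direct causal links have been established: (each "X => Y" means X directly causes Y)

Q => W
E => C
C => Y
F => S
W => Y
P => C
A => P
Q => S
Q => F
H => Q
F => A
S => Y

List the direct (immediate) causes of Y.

Upstream contributors include H, Q, F, A, P, E, but only C, S, W feed directly into Y.

C, S, W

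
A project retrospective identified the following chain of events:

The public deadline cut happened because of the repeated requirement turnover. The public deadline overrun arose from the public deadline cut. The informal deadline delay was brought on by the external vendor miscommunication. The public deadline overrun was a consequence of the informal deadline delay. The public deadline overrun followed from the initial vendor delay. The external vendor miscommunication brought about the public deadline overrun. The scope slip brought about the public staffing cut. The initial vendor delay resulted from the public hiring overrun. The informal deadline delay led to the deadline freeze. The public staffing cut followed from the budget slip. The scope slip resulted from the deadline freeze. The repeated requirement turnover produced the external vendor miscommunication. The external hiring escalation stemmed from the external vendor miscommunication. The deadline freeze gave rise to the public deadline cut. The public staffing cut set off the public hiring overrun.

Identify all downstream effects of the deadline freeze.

the initial vendor delay, the public deadline cut, the public deadline overrun, the public hiring overrun, the public staffing cut, the scope slip

Direct effects: the scope slip, the public deadline cut.
2 steps out: the public staffing cut, the public deadline overrun.
3 steps out: the public hiring overrun.
4 steps out: the initial vendor delay.
Not reachable from it: the repeated requirement turnover, the external vendor miscommunication, the informal deadline delay, the external hiring escalation, the budget slip.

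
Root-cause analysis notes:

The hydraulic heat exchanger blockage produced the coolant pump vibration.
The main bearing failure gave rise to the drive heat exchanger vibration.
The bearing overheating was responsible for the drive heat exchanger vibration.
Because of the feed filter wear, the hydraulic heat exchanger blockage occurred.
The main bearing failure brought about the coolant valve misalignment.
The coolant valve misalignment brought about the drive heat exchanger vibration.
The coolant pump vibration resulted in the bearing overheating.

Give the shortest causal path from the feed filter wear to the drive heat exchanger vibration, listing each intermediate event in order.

the feed filter wear → the hydraulic heat exchanger blockage → the coolant pump vibration → the bearing overheating → the drive heat exchanger vibration

the feed filter wear → the hydraulic heat exchanger blockage
the hydraulic heat exchanger blockage → the coolant pump vibration
the coolant pump vibration → the bearing overheating
the bearing overheating → the drive heat exchanger vibration
Length: 4 steps.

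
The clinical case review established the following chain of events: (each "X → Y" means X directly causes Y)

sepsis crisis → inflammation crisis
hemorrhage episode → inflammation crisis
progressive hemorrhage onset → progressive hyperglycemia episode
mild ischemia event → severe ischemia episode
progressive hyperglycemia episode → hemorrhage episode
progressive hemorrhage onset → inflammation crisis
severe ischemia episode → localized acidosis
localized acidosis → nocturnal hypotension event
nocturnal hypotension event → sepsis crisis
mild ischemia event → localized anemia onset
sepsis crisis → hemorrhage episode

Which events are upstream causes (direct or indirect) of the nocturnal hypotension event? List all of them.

Immediate cause of the nocturnal hypotension event: the localized acidosis.
Further upstream: the mild ischemia event, the severe ischemia episode.

the localized acidosis, the mild ischemia event, the severe ischemia episode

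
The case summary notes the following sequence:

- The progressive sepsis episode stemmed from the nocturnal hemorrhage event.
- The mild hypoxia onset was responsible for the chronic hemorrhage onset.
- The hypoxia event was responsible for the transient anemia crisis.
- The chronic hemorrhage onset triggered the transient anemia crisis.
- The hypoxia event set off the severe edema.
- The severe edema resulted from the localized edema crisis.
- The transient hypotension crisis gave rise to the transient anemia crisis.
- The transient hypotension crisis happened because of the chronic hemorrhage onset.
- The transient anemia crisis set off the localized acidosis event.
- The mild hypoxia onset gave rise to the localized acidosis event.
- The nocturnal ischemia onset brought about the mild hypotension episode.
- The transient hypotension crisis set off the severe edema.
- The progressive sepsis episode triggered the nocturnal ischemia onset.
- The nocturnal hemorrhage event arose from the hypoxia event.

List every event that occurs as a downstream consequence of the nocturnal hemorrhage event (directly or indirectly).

the mild hypotension episode, the nocturnal ischemia onset, the progressive sepsis episode

Direct effects: the progressive sepsis episode.
2 steps out: the nocturnal ischemia onset.
3 steps out: the mild hypotension episode.
Not reachable from it: the mild hypoxia onset, the chronic hemorrhage onset, the transient hypotension crisis, the hypoxia event, the transient anemia crisis, the localized acidosis event, the localized edema crisis, the severe edema.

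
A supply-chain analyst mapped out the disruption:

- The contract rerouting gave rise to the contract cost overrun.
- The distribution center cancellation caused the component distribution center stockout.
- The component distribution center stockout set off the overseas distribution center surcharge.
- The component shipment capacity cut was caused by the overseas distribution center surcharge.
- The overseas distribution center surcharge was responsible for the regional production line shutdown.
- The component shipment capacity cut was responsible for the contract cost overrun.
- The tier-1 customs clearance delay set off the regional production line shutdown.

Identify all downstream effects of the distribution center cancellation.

Direct effects: the component distribution center stockout.
2 steps out: the overseas distribution center surcharge.
3 steps out: the component shipment capacity cut, the regional production line shutdown.
4 steps out: the contract cost overrun.
Not reachable from it: the tier-1 customs clearance delay, the contract rerouting.

the component distribution center stockout, the component shipment capacity cut, the contract cost overrun, the overseas distribution center surcharge, the regional production line shutdown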